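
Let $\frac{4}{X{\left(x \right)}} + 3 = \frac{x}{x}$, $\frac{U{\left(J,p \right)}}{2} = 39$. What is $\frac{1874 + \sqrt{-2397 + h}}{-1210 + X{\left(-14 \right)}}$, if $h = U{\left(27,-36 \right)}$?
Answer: $- \frac{937}{606} - \frac{i \sqrt{2319}}{1212} \approx -1.5462 - 0.039733 i$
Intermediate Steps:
$U{\left(J,p \right)} = 78$ ($U{\left(J,p \right)} = 2 \cdot 39 = 78$)
$h = 78$
$X{\left(x \right)} = -2$ ($X{\left(x \right)} = \frac{4}{-3 + \frac{x}{x}} = \frac{4}{-3 + 1} = \frac{4}{-2} = 4 \left(- \frac{1}{2}\right) = -2$)
$\frac{1874 + \sqrt{-2397 + h}}{-1210 + X{\left(-14 \right)}} = \frac{1874 + \sqrt{-2397 + 78}}{-1210 - 2} = \frac{1874 + \sqrt{-2319}}{-1212} = \left(1874 + i \sqrt{2319}\right) \left(- \frac{1}{1212}\right) = - \frac{937}{606} - \frac{i \sqrt{2319}}{1212}$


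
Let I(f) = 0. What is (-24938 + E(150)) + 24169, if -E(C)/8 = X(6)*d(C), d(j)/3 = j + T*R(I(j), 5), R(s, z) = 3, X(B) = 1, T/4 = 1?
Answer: -4657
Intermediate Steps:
T = 4 (T = 4*1 = 4)
d(j) = 36 + 3*j (d(j) = 3*(j + 4*3) = 3*(j + 12) = 3*(12 + j) = 36 + 3*j)
E(C) = -288 - 24*C (E(C) = -8*(36 + 3*C) = -288 - 24*C)
(-24938 + E(150)) + 24169 = (-24938 + (-288 - 24*150)) + 24169 = (-24938 + (-288 - 3600)) + 24169 = (-24938 - 3888) + 24169 = -28826 + 24169 = -4657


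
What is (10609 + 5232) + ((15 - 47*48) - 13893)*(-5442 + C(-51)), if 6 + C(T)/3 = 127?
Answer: 81960427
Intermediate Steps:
C(T) = 363 (C(T) = -18 + 3*127 = -18 + 381 = 363)
(10609 + 5232) + ((15 - 47*48) - 13893)*(-5442 + C(-51)) = (10609 + 5232) + ((15 - 47*48) - 13893)*(-5442 + 363) = 15841 + ((15 - 2256) - 13893)*(-5079) = 15841 + (-2241 - 13893)*(-5079) = 15841 - 16134*(-5079) = 15841 + 81944586 = 81960427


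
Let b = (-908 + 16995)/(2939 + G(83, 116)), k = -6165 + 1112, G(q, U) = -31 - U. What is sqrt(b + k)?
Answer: I*sqrt(9836138522)/1396 ≈ 71.044*I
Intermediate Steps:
k = -5053
b = 16087/2792 (b = (-908 + 16995)/(2939 + (-31 - 1*116)) = 16087/(2939 + (-31 - 116)) = 16087/(2939 - 147) = 16087/2792 ≈ 5.7618)
sqrt(b + k) = sqrt(16087/2792 - 5053) = sqrt(-14091889/2792) = I*sqrt(9836138522)/1396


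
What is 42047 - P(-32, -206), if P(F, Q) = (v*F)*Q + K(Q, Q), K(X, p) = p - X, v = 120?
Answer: -748993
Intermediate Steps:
P(F, Q) = 120*F*Q (P(F, Q) = (120*F)*Q + (Q - Q) = 120*F*Q + 0 = 120*F*Q)
42047 - P(-32, -206) = 42047 - 120*(-32)*(-206) = 42047 - 1*791040 = 42047 - 791040 = -748993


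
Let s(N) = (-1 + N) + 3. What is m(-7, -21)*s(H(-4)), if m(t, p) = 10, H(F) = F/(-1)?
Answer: 60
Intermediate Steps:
H(F) = -F (H(F) = F*(-1) = -F)
s(N) = 2 + N
m(-7, -21)*s(H(-4)) = 10*(2 - 1*(-4)) = 10*(2 + 4) = 10*6 = 60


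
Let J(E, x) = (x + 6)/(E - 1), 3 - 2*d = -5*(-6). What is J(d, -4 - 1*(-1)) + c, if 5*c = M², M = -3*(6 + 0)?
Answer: 9366/145 ≈ 64.593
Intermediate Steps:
M = -18 (M = -3*6 = -18)
d = -27/2 (d = 3/2 - (-5)*(-6)/2 = 3/2 - ½*30 = 3/2 - 15 = -27/2 ≈ -13.500)
J(E, x) = (6 + x)/(-1 + E)
c = 324/5 (c = (⅕)*(-18)² = (⅕)*324 = 324/5 ≈ 64.800)
J(d, -4 - 1*(-1)) + c = (6 + (-4 - 1*(-1)))/(-1 - 27/2) + 324/5 = (6 + (-4 + 1))/(-29/2) + 324/5 = -2*(6 - 3)/29 + 324/5 = -2/29*3 + 324/5 = -6/29 + 324/5 = 9366/145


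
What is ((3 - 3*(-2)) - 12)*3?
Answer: -9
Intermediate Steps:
((3 - 3*(-2)) - 12)*3 = ((3 + 6) - 12)*3 = (9 - 12)*3 = -3*3 = -9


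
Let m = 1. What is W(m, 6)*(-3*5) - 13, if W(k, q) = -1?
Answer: 2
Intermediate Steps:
W(m, 6)*(-3*5) - 13 = -(-3)*5 - 13 = -1*(-15) - 13 = 15 - 13 = 2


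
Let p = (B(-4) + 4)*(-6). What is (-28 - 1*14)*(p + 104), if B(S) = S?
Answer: -4368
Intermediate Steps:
p = 0 (p = (-4 + 4)*(-6) = 0*(-6) = 0)
(-28 - 1*14)*(p + 104) = (-28 - 1*14)*(0 + 104) = (-28 - 14)*104 = -42*104 = -4368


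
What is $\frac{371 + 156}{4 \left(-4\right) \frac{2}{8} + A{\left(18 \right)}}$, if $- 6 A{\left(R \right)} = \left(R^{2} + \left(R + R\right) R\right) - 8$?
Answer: $- \frac{1581}{494} \approx -3.2004$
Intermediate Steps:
$A{\left(R \right)} = \frac{4}{3} - \frac{R^{2}}{2}$ ($A{\left(R \right)} = - \frac{\left(R^{2} + \left(R + R\right) R\right) - 8}{6} = - \frac{\left(R^{2} + 2 R R\right) - 8}{6} = - \frac{\left(R^{2} + 2 R^{2}\right) - 8}{6} = - \frac{3 R^{2} - 8}{6} = - \frac{-8 + 3 R^{2}}{6} = \frac{4}{3} - \frac{R^{2}}{2}$)
$\frac{371 + 156}{4 \left(-4\right) \frac{2}{8} + A{\left(18 \right)}} = \frac{371 + 156}{4 \left(-4\right) \frac{2}{8} + \left(\frac{4}{3} - \frac{18^{2}}{2}\right)} = \frac{527}{- 16 \cdot 2 \cdot \frac{1}{8} + \left(\frac{4}{3} - 162\right)} = \frac{527}{\left(-16\right) \frac{1}{4} + \left(\frac{4}{3} - 162\right)} = \frac{527}{-4 - \frac{482}{3}} = \frac{527}{- \frac{494}{3}} = 527 \left(- \frac{3}{494}\right) = - \frac{1581}{494}$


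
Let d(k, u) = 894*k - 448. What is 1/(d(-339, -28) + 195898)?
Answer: -1/107616 ≈ -9.2923e-6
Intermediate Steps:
d(k, u) = -448 + 894*k
1/(d(-339, -28) + 195898) = 1/((-448 + 894*(-339)) + 195898) = 1/((-448 - 303066) + 195898) = 1/(-303514 + 195898) = 1/(-107616) = -1/107616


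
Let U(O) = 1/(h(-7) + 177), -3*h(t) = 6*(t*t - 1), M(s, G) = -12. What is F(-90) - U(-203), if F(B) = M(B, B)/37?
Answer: -1009/2997 ≈ -0.33667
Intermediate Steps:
h(t) = 2 - 2*t² (h(t) = -2*(t*t - 1) = -2*(t² - 1) = -2*(-1 + t²) = -(-6 + 6*t²)/3 = 2 - 2*t²)
U(O) = 1/81 (U(O) = 1/((2 - 2*(-7)²) + 177) = 1/((2 - 2*49) + 177) = 1/((2 - 98) + 177) = 1/(-96 + 177) = 1/81)
F(B) = -12/37
F(-90) - U(-203) = -12/37 - 1*1/81 = -12/37 - 1/81 = -1009/2997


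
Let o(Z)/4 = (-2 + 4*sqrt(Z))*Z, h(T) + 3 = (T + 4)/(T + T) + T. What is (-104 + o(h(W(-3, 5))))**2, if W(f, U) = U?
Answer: 2802928/125 - 147552*sqrt(290)/125 ≈ 2321.7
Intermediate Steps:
h(T) = -3 + T + (4 + T)/(2*T) (h(T) = -3 + ((T + 4)/(T + T) + T) = -3 + ((4 + T)/((2*T)) + T) = -3 + ((4 + T)*(1/(2*T)) + T) = -3 + ((4 + T)/(2*T) + T) = -3 + (T + (4 + T)/(2*T)) = -3 + T + (4 + T)/(2*T))
o(Z) = 4*Z*(-2 + 4*sqrt(Z)) (o(Z) = 4*((-2 + 4*sqrt(Z))*Z) = 4*(Z*(-2 + 4*sqrt(Z))) = 4*Z*(-2 + 4*sqrt(Z)))
(-104 + o(h(W(-3, 5))))**2 = (-104 + (-8*(-5/2 + 5 + 2/5) + 16*(-5/2 + 5 + 2/5)**(3/2)))**2 = (-104 + (-8*29/10 + 16*(29/10)**(3/2)))**2 = (-104 + (-116/5 + 16*(29*sqrt(290)/100)))**2 = (-104 + (-116/5 + 116*sqrt(290)/25))**2 = (-636/5 + 116*sqrt(290)/25)**2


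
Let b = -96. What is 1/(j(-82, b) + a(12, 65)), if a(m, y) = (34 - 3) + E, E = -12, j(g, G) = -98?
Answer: -1/79 ≈ -0.012658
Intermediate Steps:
a(m, y) = 19 (a(m, y) = (34 - 3) - 12 = 31 - 12 = 19)
1/(j(-82, b) + a(12, 65)) = 1/(-98 + 19) = 1/(-79) = -1/79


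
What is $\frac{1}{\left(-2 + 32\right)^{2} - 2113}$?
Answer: $- \frac{1}{1213} \approx -0.0008244$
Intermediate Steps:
$\frac{1}{\left(-2 + 32\right)^{2} - 2113} = \frac{1}{30^{2} - 2113} = \frac{1}{900 - 2113} = \frac{1}{-1213} = - \frac{1}{1213}$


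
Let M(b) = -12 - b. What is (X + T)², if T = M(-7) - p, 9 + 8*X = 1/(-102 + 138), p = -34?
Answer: 64464841/82944 ≈ 777.21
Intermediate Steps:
X = -323/288 (X = -9/8 + 1/(8*(-102 + 138)) = -9/8 + (⅛)/36 = -9/8 + (⅛)*(1/36) = -9/8 + 1/288 = -323/288 ≈ -1.1215)
T = 29 (T = (-12 - 1*(-7)) - 1*(-34) = (-12 + 7) + 34 = -5 + 34 = 29)
(X + T)² = (-323/288 + 29)² = (8029/288)² = 64464841/82944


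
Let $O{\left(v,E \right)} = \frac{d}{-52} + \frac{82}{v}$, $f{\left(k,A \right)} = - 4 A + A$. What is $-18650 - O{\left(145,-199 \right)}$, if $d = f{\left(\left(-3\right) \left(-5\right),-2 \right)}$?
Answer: $- \frac{70312197}{3770} \approx -18650.0$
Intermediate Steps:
$f{\left(k,A \right)} = - 3 A$
$d = 6$ ($d = \left(-3\right) \left(-2\right) = 6$)
$O{\left(v,E \right)} = - \frac{3}{26} + \frac{82}{v}$ ($O{\left(v,E \right)} = \frac{6}{-52} + \frac{82}{v} = 6 \left(- \frac{1}{52}\right) + \frac{82}{v} = - \frac{3}{26} + \frac{82}{v}$)
$-18650 - O{\left(145,-199 \right)} = -18650 - \left(- \frac{3}{26} + \frac{82}{145}\right) = -18650 - \frac{1697}{3770} = - \frac{70312197}{3770}$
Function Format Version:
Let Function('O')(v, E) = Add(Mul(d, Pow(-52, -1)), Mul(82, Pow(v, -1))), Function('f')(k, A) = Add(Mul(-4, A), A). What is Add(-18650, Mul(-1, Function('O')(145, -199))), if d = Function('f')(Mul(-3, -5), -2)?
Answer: Rational(-70312197, 3770) ≈ -18650.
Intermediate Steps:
Function('f')(k, A) = Mul(-3, A)
d = 6 (d = Mul(-3, -2) = 6)
Function('O')(v, E) = Add(Rational(-3, 26), Mul(82, Pow(v, -1))) (Function('O')(v, E) = Add(Mul(6, Pow(-52, -1)), Mul(82, Pow(v, -1))) = Add(Mul(6, Rational(-1, 52)), Mul(82, Pow(v, -1))) = Add(Rational(-3, 26), Mul(82, Pow(v, -1))))
Add(-18650, Mul(-1, Function('O')(145, -199))) = Add(-18650, Mul(-1, Add(Rational(-3, 26), Mul(82, Pow(145, -1))))) = Add(-18650, Mul(-1, Add(Rational(-3, 26), Mul(82, Rational(1, 145))))) = Add(-18650, Mul(-1, Add(Rational(-3, 26), Rational(82, 145)))) = Add(-18650, Mul(-1, Rational(1697, 3770))) = Add(-18650, Rational(-1697, 3770)) = Rational(-70312197, 3770)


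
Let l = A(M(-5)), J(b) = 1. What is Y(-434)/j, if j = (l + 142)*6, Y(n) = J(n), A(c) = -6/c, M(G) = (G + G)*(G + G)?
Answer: 25/21291 ≈ 0.0011742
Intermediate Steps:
M(G) = 4*G² (M(G) = (2*G)*(2*G) = 4*G²)
l = -3/50 (l = -6/(4*(-5)²) = -6/(4*25) = -6/100 = -6*1/100 = -3/50 ≈ -0.060000)
Y(n) = 1
j = 21291/25 (j = (-3/50 + 142)*6 = (7097/50)*6 = 21291/25 ≈ 851.64)
Y(-434)/j = 1/(21291/25) = 1*(25/21291) = 25/21291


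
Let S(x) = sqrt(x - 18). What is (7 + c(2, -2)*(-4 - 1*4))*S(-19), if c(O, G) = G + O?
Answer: 7*I*sqrt(37) ≈ 42.579*I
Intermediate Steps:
S(x) = sqrt(-18 + x)
(7 + c(2, -2)*(-4 - 1*4))*S(-19) = (7 + (-2 + 2)*(-4 - 1*4))*sqrt(-18 - 19) = (7 + 0*(-4 - 4))*sqrt(-37) = (7 + 0*(-8))*(I*sqrt(37)) = (7 + 0)*(I*sqrt(37)) = 7*(I*sqrt(37)) = 7*I*sqrt(37)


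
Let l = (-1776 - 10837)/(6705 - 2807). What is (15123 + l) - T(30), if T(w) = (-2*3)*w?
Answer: 59638481/3898 ≈ 15300.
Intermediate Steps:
T(w) = -6*w
l = -12613/3898 ≈ -3.2358
(15123 + l) - T(30) = (15123 - 12613/3898) - (-6)*30 = 58936841/3898 - 1*(-180) = 58936841/3898 + 180 = 59638481/3898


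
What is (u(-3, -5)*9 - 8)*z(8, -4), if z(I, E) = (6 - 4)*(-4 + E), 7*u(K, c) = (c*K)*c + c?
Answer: 12416/7 ≈ 1773.7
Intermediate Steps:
u(K, c) = c/7 + K*c²/7 (u(K, c) = ((c*K)*c + c)/7 = ((K*c)*c + c)/7 = (K*c² + c)/7 = (c + K*c²)/7 = c/7 + K*c²/7)
z(I, E) = -8 + 2*E (z(I, E) = 2*(-4 + E) = -8 + 2*E)
(u(-3, -5)*9 - 8)*z(8, -4) = (((⅐)*(-5)*(1 - 3*(-5)))*9 - 8)*(-8 + 2*(-4)) = (((⅐)*(-5)*(1 + 15))*9 - 8)*(-8 - 8) = (((⅐)*(-5)*16)*9 - 8)*(-16) = (-80/7*9 - 8)*(-16) = (-720/7 - 8)*(-16) = -776/7*(-16) = 12416/7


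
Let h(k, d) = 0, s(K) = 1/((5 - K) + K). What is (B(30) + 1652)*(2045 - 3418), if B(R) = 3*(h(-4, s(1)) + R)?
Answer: -2391766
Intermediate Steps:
s(K) = 1/5
B(R) = 3*R (B(R) = 3*(0 + R) = 3*R)
(B(30) + 1652)*(2045 - 3418) = (3*30 + 1652)*(2045 - 3418) = (90 + 1652)*(-1373) = 1742*(-1373) = -2391766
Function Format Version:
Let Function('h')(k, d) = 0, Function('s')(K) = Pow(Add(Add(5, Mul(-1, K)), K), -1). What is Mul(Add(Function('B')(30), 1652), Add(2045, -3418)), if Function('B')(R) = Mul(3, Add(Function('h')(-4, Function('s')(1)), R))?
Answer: -2391766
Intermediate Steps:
Function('s')(K) = Rational(1, 5) (Function('s')(K) = Pow(5, -1) = Rational(1, 5))
Function('B')(R) = Mul(3, R) (Function('B')(R) = Mul(3, Add(0, R)) = Mul(3, R))
Mul(Add(Function('B')(30), 1652), Add(2045, -3418)) = Mul(Add(Mul(3, 30), 1652), Add(2045, -3418)) = Mul(Add(90, 1652), -1373) = Mul(1742, -1373) = -2391766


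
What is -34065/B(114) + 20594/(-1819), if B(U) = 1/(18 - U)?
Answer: 5948545966/1819 ≈ 3.2702e+6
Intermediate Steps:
-34065/B(114) + 20594/(-1819) = -34065/((-1/(-18 + 114))) + 20594/(-1819) = -34065/((-1/96)) + 20594*(-1/1819) = -34065/((-1*1/96)) - 20594/1819 = -34065/(-1/96) - 20594/1819 = -34065*(-96) - 20594/1819 = 3270240 - 20594/1819 = 5948545966/1819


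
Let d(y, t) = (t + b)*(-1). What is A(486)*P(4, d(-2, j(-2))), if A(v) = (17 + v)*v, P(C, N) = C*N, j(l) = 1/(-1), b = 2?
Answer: -977832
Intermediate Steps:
j(l) = -1
d(y, t) = -2 - t (d(y, t) = (t + 2)*(-1) = (2 + t)*(-1) = -2 - t)
A(v) = v*(17 + v)
A(486)*P(4, d(-2, j(-2))) = (486*(17 + 486))*(4*(-2 - 1*(-1))) = (486*503)*(4*(-2 + 1)) = 244458*(4*(-1)) = 244458*(-4) = -977832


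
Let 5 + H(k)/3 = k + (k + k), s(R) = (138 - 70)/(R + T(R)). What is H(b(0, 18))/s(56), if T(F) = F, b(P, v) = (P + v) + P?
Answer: 4116/17 ≈ 242.12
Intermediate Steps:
b(P, v) = v + 2*P
s(R) = 34/R (s(R) = (138 - 70)/(R + R) = 68/((2*R)) = 68*(1/(2*R)) = 34/R)
H(k) = -15 + 9*k (H(k) = -15 + 3*(k + (k + k)) = -15 + 3*(k + 2*k) = -15 + 3*(3*k) = -15 + 9*k)
H(b(0, 18))/s(56) = (-15 + 9*(18 + 2*0))/((34/56)) = (-15 + 9*(18 + 0))/((34*(1/56))) = (-15 + 9*18)/(17/28) = (-15 + 162)*(28/17) = 147*(28/17) = 4116/17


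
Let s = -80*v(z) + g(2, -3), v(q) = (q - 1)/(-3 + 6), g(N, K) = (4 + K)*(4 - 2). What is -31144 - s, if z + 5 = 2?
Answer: -93758/3 ≈ -31253.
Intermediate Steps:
z = -3 (z = -5 + 2 = -3)
g(N, K) = 8 + 2*K (g(N, K) = (4 + K)*2 = 8 + 2*K)
v(q) = -1/3 + q/3 (v(q) = (-1 + q)/3 = (-1 + q)*(1/3) = -1/3 + q/3)
s = 326/3 (s = -80*(-1/3 + (1/3)*(-3)) + (8 + 2*(-3)) = -80*(-1/3 - 1) + (8 - 6) = -80*(-4/3) + 2 = 320/3 + 2 = 326/3 ≈ 108.67)
-31144 - s = -31144 - 1*326/3 = -31144 - 326/3 = -93758/3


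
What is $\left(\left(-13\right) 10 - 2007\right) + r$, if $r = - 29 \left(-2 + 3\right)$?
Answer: $-2166$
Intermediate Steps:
$r = -29$ ($r = \left(-29\right) 1 = -29$)
$\left(\left(-13\right) 10 - 2007\right) + r = \left(\left(-13\right) 10 - 2007\right) - 29 = \left(-130 - 2007\right) - 29 = -2137 - 29 = -2166$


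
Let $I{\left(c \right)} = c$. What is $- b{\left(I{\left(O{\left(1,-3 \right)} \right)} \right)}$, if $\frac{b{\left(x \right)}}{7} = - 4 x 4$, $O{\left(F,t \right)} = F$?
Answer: $112$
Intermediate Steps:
$b{\left(x \right)} = - 112 x$ ($b{\left(x \right)} = 7 - 4 x 4 = 7 \left(- 16 x\right) = - 112 x$)
$- b{\left(I{\left(O{\left(1,-3 \right)} \right)} \right)} = - \left(-112\right) 1 = \left(-1\right) \left(-112\right) = 112$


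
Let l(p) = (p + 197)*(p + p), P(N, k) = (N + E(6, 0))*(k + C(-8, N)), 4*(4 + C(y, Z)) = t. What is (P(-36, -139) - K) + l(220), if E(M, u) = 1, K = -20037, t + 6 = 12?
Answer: 416939/2 ≈ 2.0847e+5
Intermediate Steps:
t = 6 (t = -6 + 12 = 6)
C(y, Z) = -5/2 (C(y, Z) = -4 + (¼)*6 = -4 + 3/2 = -5/2)
P(N, k) = (1 + N)*(-5/2 + k) (P(N, k) = (N + 1)*(k - 5/2) = (1 + N)*(-5/2 + k))
l(p) = 2*p*(197 + p) (l(p) = (197 + p)*(2*p) = 2*p*(197 + p))
(P(-36, -139) - K) + l(220) = ((-5/2 - 139 - 5/2*(-36) - 36*(-139)) - 1*(-20037)) + 2*220*(197 + 220) = ((-5/2 - 139 + 90 + 5004) + 20037) + 2*220*417 = (9905/2 + 20037) + 183480 = 49979/2 + 183480 = 416939/2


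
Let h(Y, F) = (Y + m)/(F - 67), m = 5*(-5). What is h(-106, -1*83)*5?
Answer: 131/30 ≈ 4.3667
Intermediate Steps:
m = -25
h(Y, F) = (-25 + Y)/(-67 + F) (h(Y, F) = (Y - 25)/(F - 67) = (-25 + Y)/(-67 + F))
h(-106, -1*83)*5 = ((-25 - 106)/(-67 - 1*83))*5 = (-131/(-67 - 83))*5 = (-131/(-150))*5 = -1/150*(-131)*5 = (131/150)*5 = 131/30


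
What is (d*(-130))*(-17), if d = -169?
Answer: -373490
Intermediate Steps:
(d*(-130))*(-17) = -169*(-130)*(-17) = 21970*(-17) = -373490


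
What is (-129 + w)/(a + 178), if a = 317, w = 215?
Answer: 86/495 ≈ 0.17374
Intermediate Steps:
(-129 + w)/(a + 178) = (-129 + 215)/(317 + 178) = 86/495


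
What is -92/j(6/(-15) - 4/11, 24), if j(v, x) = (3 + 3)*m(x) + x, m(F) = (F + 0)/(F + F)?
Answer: -92/27 ≈ -3.4074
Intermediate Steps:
m(F) = 1/2 (m(F) = F/((2*F)) = F*(1/(2*F)) = 1/2)
j(v, x) = 3 + x (j(v, x) = (3 + 3)*(1/2) + x = 6*(1/2) + x = 3 + x)
-92/j(6/(-15) - 4/11, 24) = -92/(3 + 24) = -92/27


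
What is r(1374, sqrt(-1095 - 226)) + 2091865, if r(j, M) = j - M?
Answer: 2093239 - I*sqrt(1321) ≈ 2.0932e+6 - 36.346*I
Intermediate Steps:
r(1374, sqrt(-1095 - 226)) + 2091865 = (1374 - sqrt(-1095 - 226)) + 2091865 = (1374 - sqrt(-1321)) + 2091865 = (1374 - I*sqrt(1321)) + 2091865 = 2093239 - I*sqrt(1321)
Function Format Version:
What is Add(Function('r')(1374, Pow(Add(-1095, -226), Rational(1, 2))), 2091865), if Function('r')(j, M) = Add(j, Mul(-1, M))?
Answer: Add(2093239, Mul(-1, I, Pow(1321, Rational(1, 2)))) ≈ Add(2.0932e+6, Mul(-36.346, I))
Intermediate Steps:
Add(Function('r')(1374, Pow(Add(-1095, -226), Rational(1, 2))), 2091865) = Add(Add(1374, Mul(-1, Pow(Add(-1095, -226), Rational(1, 2)))), 2091865) = Add(Add(1374, Mul(-1, Pow(-1321, Rational(1, 2)))), 2091865) = Add(Add(1374, Mul(-1, Mul(I, Pow(1321, Rational(1, 2))))), 2091865) = Add(Add(1374, Mul(-1, I, Pow(1321, Rational(1, 2)))), 2091865) = Add(2093239, Mul(-1, I, Pow(1321, Rational(1, 2))))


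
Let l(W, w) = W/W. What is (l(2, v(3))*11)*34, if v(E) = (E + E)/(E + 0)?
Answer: 374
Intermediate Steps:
v(E) = 2 (v(E) = (2*E)/E = 2)
l(W, w) = 1
(l(2, v(3))*11)*34 = (1*11)*34 = 11*34 = 374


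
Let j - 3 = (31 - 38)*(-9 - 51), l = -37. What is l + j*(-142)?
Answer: -60103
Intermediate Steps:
j = 423 (j = 3 + (31 - 38)*(-9 - 51) = 3 - 7*(-60) = 3 + 420 = 423)
l + j*(-142) = -37 + 423*(-142) = -37 - 60066 = -60103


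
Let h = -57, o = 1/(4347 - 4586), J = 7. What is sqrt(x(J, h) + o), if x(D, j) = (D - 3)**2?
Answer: sqrt(913697)/239 ≈ 3.9995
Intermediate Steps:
o = -1/239 (o = 1/(-239) = -1/239 ≈ -0.0041841)
x(D, j) = (-3 + D)**2
sqrt(x(J, h) + o) = sqrt((-3 + 7)**2 - 1/239) = sqrt(4**2 - 1/239) = sqrt(16 - 1/239) = sqrt(3823/239) = sqrt(913697)/239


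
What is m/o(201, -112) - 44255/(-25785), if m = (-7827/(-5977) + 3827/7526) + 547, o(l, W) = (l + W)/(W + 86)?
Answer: -1637352425528086/10322968739823 ≈ -158.61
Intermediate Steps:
o(l, W) = (W + l)/(86 + W)
m = 24687427375/44982902 (m = (-7827*(-1/5977) + 3827*(1/7526)) + 547 = (7827/5977 + 3827/7526) + 547 = 81779981/44982902 + 547 = 24687427375/44982902 ≈ 548.82)
m/o(201, -112) - 44255/(-25785) = 24687427375/(44982902*(((-112 + 201)/(86 - 112)))) - 44255/(-25785) = 24687427375/(44982902*((89/(-26)))) - 44255*(-1/25785) = 24687427375/(44982902*((-1/26*89))) + 8851/5157 = 24687427375/(44982902*(-89/26)) + 8851/5157 = (24687427375/44982902)*(-26/89) + 8851/5157 = -320936555875/2001739139 + 8851/5157 = -1637352425528086/10322968739823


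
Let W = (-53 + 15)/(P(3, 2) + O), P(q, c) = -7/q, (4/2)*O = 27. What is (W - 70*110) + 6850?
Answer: -57178/67 ≈ -853.40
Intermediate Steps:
O = 27/2 (O = (½)*27 = 27/2 ≈ 13.500)
W = -228/67 (W = (-53 + 15)/(-7/3 + 27/2) = -38/(-7*⅓ + 27/2) = -38/(-7/3 + 27/2) = -38/67/6 = -38*6/67 = -228/67 ≈ -3.4030)
(W - 70*110) + 6850 = (-228/67 - 70*110) + 6850 = (-228/67 - 7700) + 6850 = -516128/67 + 6850 = -57178/67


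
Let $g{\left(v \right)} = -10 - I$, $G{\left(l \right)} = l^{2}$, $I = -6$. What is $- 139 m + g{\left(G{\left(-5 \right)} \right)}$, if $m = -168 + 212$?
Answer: $-6120$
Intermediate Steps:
$g{\left(v \right)} = -4$ ($g{\left(v \right)} = -10 - -6 = -10 + 6 = -4$)
$m = 44$
$- 139 m + g{\left(G{\left(-5 \right)} \right)} = \left(-139\right) 44 - 4 = -6116 - 4 = -6120$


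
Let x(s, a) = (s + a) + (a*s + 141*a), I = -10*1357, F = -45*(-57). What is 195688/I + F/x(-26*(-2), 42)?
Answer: -31396691/2225480 ≈ -14.108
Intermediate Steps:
F = 2565
I = -13570
x(s, a) = s + 142*a + a*s (x(s, a) = (a + s) + (141*a + a*s) = s + 142*a + a*s)
195688/I + F/x(-26*(-2), 42) = 195688/(-13570) + 2565/(-26*(-2) + 142*42 + 42*(-26*(-2))) = 195688*(-1/13570) + 2565/(52 + 5964 + 42*52) = -97844/6785 + 2565/(52 + 5964 + 2184) = -97844/6785 + 2565/8200 = -97844/6785 + 2565*(1/8200) = -97844/6785 + 513/1640 = -31396691/2225480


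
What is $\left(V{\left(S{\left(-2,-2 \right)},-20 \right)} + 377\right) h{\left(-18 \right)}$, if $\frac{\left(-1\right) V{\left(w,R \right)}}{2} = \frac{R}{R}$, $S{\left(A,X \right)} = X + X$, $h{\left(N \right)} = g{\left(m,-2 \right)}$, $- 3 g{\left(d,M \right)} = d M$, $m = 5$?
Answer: $1250$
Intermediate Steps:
$g{\left(d,M \right)} = - \frac{M d}{3}$ ($g{\left(d,M \right)} = - \frac{d M}{3} = - \frac{M d}{3}$)
$h{\left(N \right)} = \frac{10}{3}$ ($h{\left(N \right)} = \left(- \frac{1}{3}\right) \left(-2\right) 5 = \frac{10}{3}$)
$S{\left(A,X \right)} = 2 X$
$V{\left(w,R \right)} = -2$ ($V{\left(w,R \right)} = - 2 \frac{R}{R} = \left(-2\right) 1 = -2$)
$\left(V{\left(S{\left(-2,-2 \right)},-20 \right)} + 377\right) h{\left(-18 \right)} = \left(-2 + 377\right) \frac{10}{3} = 375 \cdot \frac{10}{3} = 1250$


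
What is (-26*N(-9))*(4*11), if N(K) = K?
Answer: 10296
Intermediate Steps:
(-26*N(-9))*(4*11) = (-26*(-9))*(4*11) = 234*44 = 10296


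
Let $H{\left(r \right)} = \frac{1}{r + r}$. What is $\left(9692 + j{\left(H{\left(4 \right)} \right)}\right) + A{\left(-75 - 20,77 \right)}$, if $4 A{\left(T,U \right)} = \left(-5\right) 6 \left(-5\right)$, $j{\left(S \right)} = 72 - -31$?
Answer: $\frac{19665}{2} \approx 9832.5$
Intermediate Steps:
$H{\left(r \right)} = \frac{1}{2 r}$
$j{\left(S \right)} = 103$ ($j{\left(S \right)} = 72 + 31 = 103$)
$A{\left(T,U \right)} = \frac{75}{2}$ ($A{\left(T,U \right)} = \frac{\left(-5\right) 6 \left(-5\right)}{4} = \frac{\left(-30\right) \left(-5\right)}{4} = \frac{1}{4} \cdot 150 = \frac{75}{2}$)
$\left(9692 + j{\left(H{\left(4 \right)} \right)}\right) + A{\left(-75 - 20,77 \right)} = \left(9692 + 103\right) + \frac{75}{2} = 9795 + \frac{75}{2} = \frac{19665}{2}$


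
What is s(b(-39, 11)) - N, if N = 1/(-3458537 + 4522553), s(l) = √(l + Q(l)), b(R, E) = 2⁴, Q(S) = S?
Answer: -1/1064016 + 4*√2 ≈ 5.6569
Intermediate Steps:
b(R, E) = 16
s(l) = √2*√l (s(l) = √(l + l) = √(2*l) = √2*√l)
N = 1/1064016 ≈ 9.3984e-7
s(b(-39, 11)) - N = √2*√16 - 1*1/1064016 = √2*4 - 1/1064016 = 4*√2 - 1/1064016 = -1/1064016 + 4*√2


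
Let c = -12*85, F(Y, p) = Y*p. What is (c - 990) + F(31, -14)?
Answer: -2444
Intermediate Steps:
c = -1020
(c - 990) + F(31, -14) = (-1020 - 990) + 31*(-14) = -2010 - 434 = -2444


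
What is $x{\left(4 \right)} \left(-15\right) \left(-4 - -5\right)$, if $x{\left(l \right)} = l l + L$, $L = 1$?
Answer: $-255$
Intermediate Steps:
$x{\left(l \right)} = 1 + l^{2}$ ($x{\left(l \right)} = l l + 1 = l^{2} + 1 = 1 + l^{2}$)
$x{\left(4 \right)} \left(-15\right) \left(-4 - -5\right) = \left(1 + 4^{2}\right) \left(-15\right) \left(-4 - -5\right) = \left(1 + 16\right) \left(-15\right) \left(-4 + 5\right) = 17 \left(-15\right) 1 = \left(-255\right) 1 = -255$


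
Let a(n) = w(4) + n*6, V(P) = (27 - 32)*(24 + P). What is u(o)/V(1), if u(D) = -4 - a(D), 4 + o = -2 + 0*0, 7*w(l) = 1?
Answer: -223/875 ≈ -0.25486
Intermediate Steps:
V(P) = -120 - 5*P (V(P) = -5*(24 + P) = -120 - 5*P)
w(l) = 1/7 (w(l) = (1/7)*1 = 1/7)
a(n) = 1/7 + 6*n (a(n) = 1/7 + n*6 = 1/7 + 6*n)
o = -6 (o = -4 + (-2 + 0*0) = -4 + (-2 + 0) = -4 - 2 = -6)
u(D) = -29/7 - 6*D (u(D) = -4 - (1/7 + 6*D) = -4 + (-1/7 - 6*D) = -29/7 - 6*D)
u(o)/V(1) = (-29/7 - 6*(-6))/(-120 - 5*1) = (-29/7 + 36)/(-120 - 5) = (223/7)/(-125) = (223/7)*(-1/125) = -223/875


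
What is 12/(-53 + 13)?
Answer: -3/10 ≈ -0.30000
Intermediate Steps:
12/(-53 + 13) = 12/(-40) = -1/40*12 = -3/10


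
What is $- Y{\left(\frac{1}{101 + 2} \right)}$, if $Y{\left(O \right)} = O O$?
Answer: $- \frac{1}{10609} \approx -9.426 \cdot 10^{-5}$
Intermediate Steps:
$Y{\left(O \right)} = O^{2}$
$- Y{\left(\frac{1}{101 + 2} \right)} = - \left(\frac{1}{101 + 2}\right)^{2} = - \left(\frac{1}{103}\right)^{2} = - \frac{1}{10609}$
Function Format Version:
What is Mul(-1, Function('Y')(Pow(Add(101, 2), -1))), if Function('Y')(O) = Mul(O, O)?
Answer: Rational(-1, 10609) ≈ -9.4260e-5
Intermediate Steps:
Function('Y')(O) = Pow(O, 2)
Mul(-1, Function('Y')(Pow(Add(101, 2), -1))) = Mul(-1, Pow(Pow(Add(101, 2), -1), 2)) = Mul(-1, Pow(Pow(103, -1), 2)) = Mul(-1, Pow(Rational(1, 103), 2)) = Mul(-1, Rational(1, 10609)) = Rational(-1, 10609)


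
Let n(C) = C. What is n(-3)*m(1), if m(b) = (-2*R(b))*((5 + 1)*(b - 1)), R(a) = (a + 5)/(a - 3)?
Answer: 0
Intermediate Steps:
R(a) = (5 + a)/(-3 + a)
m(b) = -2*(-6 + 6*b)*(5 + b)/(-3 + b) (m(b) = (-2*(5 + b)/(-3 + b))*((5 + 1)*(b - 1)) = (-2*(5 + b)/(-3 + b))*(6*(-1 + b)) = (-2*(5 + b)/(-3 + b))*(-6 + 6*b) = -2*(-6 + 6*b)*(5 + b)/(-3 + b))
n(-3)*m(1) = -(-36)*(-1 + 1)*(5 + 1)/(-3 + 1) = -(-36)*0*6/(-2) = -(-36)*(-1)*0*6/2 = -3*0 = 0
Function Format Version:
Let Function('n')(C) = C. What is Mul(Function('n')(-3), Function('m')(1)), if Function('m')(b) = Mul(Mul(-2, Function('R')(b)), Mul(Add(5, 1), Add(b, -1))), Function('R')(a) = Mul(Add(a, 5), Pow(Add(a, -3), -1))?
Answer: 0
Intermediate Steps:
Function('R')(a) = Mul(Pow(Add(-3, a), -1), Add(5, a)) (Function('R')(a) = Mul(Add(5, a), Pow(Add(-3, a), -1)) = Mul(Pow(Add(-3, a), -1), Add(5, a)))
Function('m')(b) = Mul(-2, Pow(Add(-3, b), -1), Add(-6, Mul(6, b)), Add(5, b)) (Function('m')(b) = Mul(Mul(-2, Mul(Pow(Add(-3, b), -1), Add(5, b))), Mul(Add(5, 1), Add(b, -1))) = Mul(Mul(-2, Pow(Add(-3, b), -1), Add(5, b)), Mul(6, Add(-1, b))) = Mul(Mul(-2, Pow(Add(-3, b), -1), Add(5, b)), Add(-6, Mul(6, b))) = Mul(-2, Pow(Add(-3, b), -1), Add(-6, Mul(6, b)), Add(5, b)))
Mul(Function('n')(-3), Function('m')(1)) = Mul(-3, Mul(-12, Pow(Add(-3, 1), -1), Add(-1, 1), Add(5, 1))) = Mul(-3, Mul(-12, Pow(-2, -1), 0, 6)) = Mul(-3, Mul(-12, Rational(-1, 2), 0, 6)) = Mul(-3, 0) = 0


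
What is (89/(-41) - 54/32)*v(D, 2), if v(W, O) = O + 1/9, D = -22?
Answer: -48089/5904 ≈ -8.1452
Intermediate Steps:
v(W, O) = ⅑ + O (v(W, O) = O + ⅑ = ⅑ + O)
(89/(-41) - 54/32)*v(D, 2) = (89/(-41) - 54/32)*(⅑ + 2) = (89*(-1/41) - 54*1/32)*(19/9) = (-89/41 - 27/16)*(19/9) = -2531/656*19/9 = -48089/5904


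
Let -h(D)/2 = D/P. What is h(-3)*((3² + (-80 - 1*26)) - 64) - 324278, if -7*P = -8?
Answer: -1300493/4 ≈ -3.2512e+5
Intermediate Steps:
P = 8/7 (P = -⅐*(-8) = 8/7 ≈ 1.1429)
h(D) = -7*D/4 (h(D) = -2*D/8/7 = -2*D*7/8 = -7*D/4)
h(-3)*((3² + (-80 - 1*26)) - 64) - 324278 = (-7/4*(-3))*((3² + (-80 - 1*26)) - 64) - 324278 = 21*((9 + (-80 - 26)) - 64)/4 - 324278 = 21*((9 - 106) - 64)/4 - 324278 = 21*(-97 - 64)/4 - 324278 = (21/4)*(-161) - 324278 = -3381/4 - 324278 = -1300493/4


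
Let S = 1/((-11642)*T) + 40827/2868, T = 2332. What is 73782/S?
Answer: 159581745361104/30789391645 ≈ 5183.0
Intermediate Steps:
S = 92368174935/6488645416 (S = 1/(-11642*2332) + 40827/2868 = -1/11642*1/2332 + 40827*(1/2868) = -1/27149144 + 13609/956 = 92368174935/6488645416 ≈ 14.235)
73782/S = 73782/(92368174935/6488645416) = 73782*(6488645416/92368174935) = 159581745361104/30789391645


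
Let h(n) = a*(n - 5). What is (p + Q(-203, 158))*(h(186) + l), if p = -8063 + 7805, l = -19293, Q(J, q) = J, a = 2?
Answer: 8727191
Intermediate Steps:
p = -258
h(n) = -10 + 2*n (h(n) = 2*(n - 5) = 2*(-5 + n) = -10 + 2*n)
(p + Q(-203, 158))*(h(186) + l) = (-258 - 203)*((-10 + 2*186) - 19293) = -461*((-10 + 372) - 19293) = -461*(362 - 19293) = -461*(-18931) = 8727191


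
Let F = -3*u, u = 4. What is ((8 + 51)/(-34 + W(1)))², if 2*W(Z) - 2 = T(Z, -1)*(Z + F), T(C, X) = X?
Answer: 13924/3025 ≈ 4.6030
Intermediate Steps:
F = -12 (F = -3*4 = -12)
W(Z) = 7 - Z/2 (W(Z) = 1 + (-(Z - 12))/2 = 1 + (-(-12 + Z))/2 = 1 + (12 - Z)/2 = 1 + (6 - Z/2) = 7 - Z/2)
((8 + 51)/(-34 + W(1)))² = ((8 + 51)/(-34 + (7 - ½*1)))² = (59/(-34 + (7 - ½)))² = (59/(-34 + 13/2))² = (59/(-55/2))² = (59*(-2/55))² = (-118/55)² = 13924/3025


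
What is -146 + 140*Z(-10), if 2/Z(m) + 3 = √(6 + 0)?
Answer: -426 - 280*√6/3 ≈ -654.62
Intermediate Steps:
Z(m) = 2/(-3 + √6) (Z(m) = 2/(-3 + √(6 + 0)) = 2/(-3 + √6))
-146 + 140*Z(-10) = -146 + 140*(-2 - 2*√6/3) = -146 + (-280 - 280*√6/3) = -426 - 280*√6/3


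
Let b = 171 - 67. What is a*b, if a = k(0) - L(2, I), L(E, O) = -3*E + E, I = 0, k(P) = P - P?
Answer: 416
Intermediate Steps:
k(P) = 0
L(E, O) = -2*E
b = 104
a = 4 (a = 0 - (-2)*2 = 0 - 1*(-4) = 0 + 4 = 4)
a*b = 4*104 = 416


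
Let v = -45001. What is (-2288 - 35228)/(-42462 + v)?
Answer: 37516/87463 ≈ 0.42894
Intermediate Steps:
(-2288 - 35228)/(-42462 + v) = (-2288 - 35228)/(-42462 - 45001) = -37516/(-87463) = -37516*(-1/87463) = 37516/87463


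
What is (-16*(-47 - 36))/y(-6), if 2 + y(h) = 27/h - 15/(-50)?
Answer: -6640/31 ≈ -214.19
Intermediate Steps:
y(h) = -17/10 + 27/h (y(h) = -2 + (27/h - 15/(-50)) = -2 + (27/h - 15*(-1/50)) = -2 + (27/h + 3/10) = -2 + (3/10 + 27/h) = -17/10 + 27/h)
(-16*(-47 - 36))/y(-6) = (-16*(-47 - 36))/(-17/10 + 27/(-6)) = (-16*(-83))/(-17/10 + 27*(-⅙)) = 1328/(-17/10 - 9/2) = 1328/(-31/5) = 1328*(-5/31) = -6640/31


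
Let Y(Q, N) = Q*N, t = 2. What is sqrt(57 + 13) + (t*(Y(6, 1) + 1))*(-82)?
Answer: -1148 + sqrt(70) ≈ -1139.6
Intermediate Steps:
Y(Q, N) = N*Q
sqrt(57 + 13) + (t*(Y(6, 1) + 1))*(-82) = sqrt(57 + 13) + (2*(1*6 + 1))*(-82) = sqrt(70) + (2*(6 + 1))*(-82) = sqrt(70) + (2*7)*(-82) = sqrt(70) + 14*(-82) = sqrt(70) - 1148 = -1148 + sqrt(70)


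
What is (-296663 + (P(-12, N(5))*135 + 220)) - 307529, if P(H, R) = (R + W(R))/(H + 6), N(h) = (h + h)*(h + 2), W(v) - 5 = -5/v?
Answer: -16958421/28 ≈ -6.0566e+5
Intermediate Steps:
W(v) = 5 - 5/v
N(h) = 2*h*(2 + h) (N(h) = (2*h)*(2 + h) = 2*h*(2 + h))
P(H, R) = (5 + R - 5/R)/(6 + H) (P(H, R) = (R + (5 - 5/R))/(H + 6) = (5 + R - 5/R)/(6 + H))
(-296663 + (P(-12, N(5))*135 + 220)) - 307529 = (-296663 + (((-5 + (2*5*(2 + 5))² + 5*(2*5*(2 + 5)))/(((2*5*(2 + 5)))*(6 - 12)))*135 + 220)) - 307529 = (-296663 + (((-5 + (2*5*7)² + 5*(2*5*7))/((2*5*7)*(-6)))*135 + 220)) - 307529 = (-296663 + ((-⅙*(-5 + 70² + 5*70)/70)*135 + 220)) - 307529 = (-296663 + (((1/70)*(-⅙)*(-5 + 4900 + 350))*135 + 220)) - 307529 = (-296663 + (((1/70)*(-⅙)*5245)*135 + 220)) - 307529 = (-296663 + (-1049/84*135 + 220)) - 307529 = (-296663 + (-47205/28 + 220)) - 307529 = (-296663 - 41045/28) - 307529 = -8347609/28 - 307529 = -16958421/28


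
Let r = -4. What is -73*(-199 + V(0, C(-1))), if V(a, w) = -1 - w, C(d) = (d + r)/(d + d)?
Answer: 29565/2 ≈ 14783.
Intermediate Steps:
C(d) = (-4 + d)/(2*d) (C(d) = (d - 4)/(d + d) = (-4 + d)/((2*d)) = (-4 + d)*(1/(2*d)) = (-4 + d)/(2*d))
-73*(-199 + V(0, C(-1))) = -73*(-199 + (-1 - (-4 - 1)/(2*(-1)))) = -73*(-199 + (-1 - (-1)*(-5)/2)) = -73*(-199 + (-1 - 1*5/2)) = -73*(-199 + (-1 - 5/2)) = -73*(-199 - 7/2) = -73*(-405/2) = 29565/2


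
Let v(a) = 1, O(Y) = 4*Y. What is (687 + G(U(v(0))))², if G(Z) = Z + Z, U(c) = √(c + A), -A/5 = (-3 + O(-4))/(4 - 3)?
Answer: 472353 + 10992*√6 ≈ 4.9928e+5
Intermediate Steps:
A = 95 (A = -5*(-3 + 4*(-4))/(4 - 3) = -5*(-3 - 16)/1 = -(-95) = -5*(-19) = 95)
U(c) = √(95 + c) (U(c) = √(c + 95) = √(95 + c))
G(Z) = 2*Z
(687 + G(U(v(0))))² = (687 + 2*√(95 + 1))² = (687 + 2*√96)² = (687 + 2*(4*√6))² = (687 + 8*√6)²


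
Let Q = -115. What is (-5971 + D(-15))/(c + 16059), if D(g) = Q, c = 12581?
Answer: -17/80 ≈ -0.21250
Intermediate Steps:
D(g) = -115
(-5971 + D(-15))/(c + 16059) = (-5971 - 115)/(12581 + 16059) = -6086/28640 = -6086*1/28640 = -17/80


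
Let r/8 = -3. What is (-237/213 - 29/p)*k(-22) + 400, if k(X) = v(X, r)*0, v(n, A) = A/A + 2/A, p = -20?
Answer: 400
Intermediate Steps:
r = -24 (r = 8*(-3) = -24)
v(n, A) = 1 + 2/A
k(X) = 0 (k(X) = ((2 - 24)/(-24))*0 = -1/24*(-22)*0 = (11/12)*0 = 0)
(-237/213 - 29/p)*k(-22) + 400 = (-237/213 - 29/(-20))*0 + 400 = (-237*1/213 - 29*(-1/20))*0 + 400 = (-79/71 + 29/20)*0 + 400 = (479/1420)*0 + 400 = 0 + 400 = 400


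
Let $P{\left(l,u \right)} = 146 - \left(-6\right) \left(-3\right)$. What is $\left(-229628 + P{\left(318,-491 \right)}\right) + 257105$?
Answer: $27605$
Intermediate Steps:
$P{\left(l,u \right)} = 128$ ($P{\left(l,u \right)} = 146 - 18 = 128$)
$\left(-229628 + P{\left(318,-491 \right)}\right) + 257105 = \left(-229628 + 128\right) + 257105 = -229500 + 257105 = 27605$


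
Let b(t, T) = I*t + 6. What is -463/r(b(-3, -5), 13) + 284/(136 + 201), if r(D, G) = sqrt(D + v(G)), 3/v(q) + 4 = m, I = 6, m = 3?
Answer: 284/337 + 463*I*sqrt(15)/15 ≈ 0.84273 + 119.55*I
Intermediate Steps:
v(q) = -3 (v(q) = 3/(-4 + 3) = 3/(-1) = 3*(-1) = -3)
b(t, T) = 6 + 6*t (b(t, T) = 6*t + 6 = 6 + 6*t)
r(D, G) = sqrt(-3 + D) (r(D, G) = sqrt(D - 3) = sqrt(-3 + D))
-463/r(b(-3, -5), 13) + 284/(136 + 201) = -463/sqrt(-3 + (6 + 6*(-3))) + 284/(136 + 201) = -463/sqrt(-3 + (6 - 18)) + 284/337 = -463/sqrt(-3 - 12) + 284*(1/337) = -463*(-I*sqrt(15)/15) + 284/337 = -(-463)*I*sqrt(15)/15 + 284/337 = 463*I*sqrt(15)/15 + 284/337 = 284/337 + 463*I*sqrt(15)/15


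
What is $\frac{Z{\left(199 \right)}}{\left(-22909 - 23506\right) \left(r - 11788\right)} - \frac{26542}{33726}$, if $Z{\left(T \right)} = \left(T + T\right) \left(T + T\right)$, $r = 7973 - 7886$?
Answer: $- \frac{7204834347313}{9158327592645} \approx -0.7867$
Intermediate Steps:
$r = 87$ ($r = 7973 - 7886 = 87$)
$Z{\left(T \right)} = 4 T^{2}$ ($Z{\left(T \right)} = 2 T 2 T = 4 T^{2}$)
$\frac{Z{\left(199 \right)}}{\left(-22909 - 23506\right) \left(r - 11788\right)} - \frac{26542}{33726} = \frac{4 \cdot 199^{2}}{\left(-22909 - 23506\right) \left(87 - 11788\right)} - \frac{26542}{33726} = \frac{4 \cdot 39601}{\left(-46415\right) \left(-11701\right)} - \frac{13271}{16863} = \frac{158404}{543101915} - \frac{13271}{16863} = - \frac{7204834347313}{9158327592645}$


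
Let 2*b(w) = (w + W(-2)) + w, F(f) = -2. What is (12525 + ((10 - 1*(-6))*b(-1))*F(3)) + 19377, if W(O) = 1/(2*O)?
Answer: 31938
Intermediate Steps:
W(O) = 1/(2*O)
b(w) = -⅛ + w (b(w) = ((w + (½)/(-2)) + w)/2 = ((w + (½)*(-½)) + w)/2 = ((w - ¼) + w)/2 = ((-¼ + w) + w)/2 = (-¼ + 2*w)/2 = -⅛ + w)
(12525 + ((10 - 1*(-6))*b(-1))*F(3)) + 19377 = (12525 + ((10 - 1*(-6))*(-⅛ - 1))*(-2)) + 19377 = (12525 + ((10 + 6)*(-9/8))*(-2)) + 19377 = (12525 + (16*(-9/8))*(-2)) + 19377 = (12525 - 18*(-2)) + 19377 = (12525 + 36) + 19377 = 12561 + 19377 = 31938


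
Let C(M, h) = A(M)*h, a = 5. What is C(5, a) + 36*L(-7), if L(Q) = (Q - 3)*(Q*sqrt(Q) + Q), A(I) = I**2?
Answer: 2645 + 2520*I*sqrt(7) ≈ 2645.0 + 6667.3*I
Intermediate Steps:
L(Q) = (-3 + Q)*(Q + Q**(3/2)) (L(Q) = (-3 + Q)*(Q**(3/2) + Q) = (-3 + Q)*(Q + Q**(3/2)))
C(M, h) = h*M**2 (C(M, h) = M**2*h = h*M**2)
C(5, a) + 36*L(-7) = 5*5**2 + 36*((-7)**2 + (-7)**(5/2) - 3*(-7) - (-21)*I*sqrt(7)) = 5*25 + 36*(49 + 49*I*sqrt(7) + 21 - (-21)*I*sqrt(7)) = 125 + 36*(49 + 49*I*sqrt(7) + 21 + 21*I*sqrt(7)) = 125 + 36*(70 + 70*I*sqrt(7)) = 125 + (2520 + 2520*I*sqrt(7)) = 2645 + 2520*I*sqrt(7)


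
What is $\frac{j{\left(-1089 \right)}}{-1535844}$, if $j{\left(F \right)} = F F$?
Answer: $- \frac{395307}{511948} \approx -0.77216$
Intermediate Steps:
$j{\left(F \right)} = F^{2}$
$\frac{j{\left(-1089 \right)}}{-1535844} = \frac{\left(-1089\right)^{2}}{-1535844} = 1185921 \left(- \frac{1}{1535844}\right) = - \frac{395307}{511948}$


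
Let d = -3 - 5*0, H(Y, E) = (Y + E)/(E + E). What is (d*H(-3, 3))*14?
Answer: 0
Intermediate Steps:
H(Y, E) = (E + Y)/(2*E) (H(Y, E) = (E + Y)/((2*E)) = (E + Y)*(1/(2*E)) = (E + Y)/(2*E))
d = -3 (d = -3 + 0 = -3)
(d*H(-3, 3))*14 = -3*(3 - 3)/(2*3)*14 = -3*0/(2*3)*14 = -3*0*14 = 0*14 = 0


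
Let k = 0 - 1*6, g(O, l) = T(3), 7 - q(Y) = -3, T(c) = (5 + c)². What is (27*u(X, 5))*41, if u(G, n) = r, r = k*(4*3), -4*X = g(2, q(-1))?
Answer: -79704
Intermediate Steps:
q(Y) = 10 (q(Y) = 7 - 1*(-3) = 7 + 3 = 10)
g(O, l) = 64 (g(O, l) = (5 + 3)² = 8² = 64)
X = -16 (X = -¼*64 = -16)
k = -6 (k = 0 - 6 = -6)
r = -72 (r = -24*3 = -6*12 = -72)
u(G, n) = -72
(27*u(X, 5))*41 = (27*(-72))*41 = -1944*41 = -79704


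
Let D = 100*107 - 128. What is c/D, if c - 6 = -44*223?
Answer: -4903/5286 ≈ -0.92754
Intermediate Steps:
c = -9806 (c = 6 - 44*223 = 6 - 9812 = -9806)
D = 10572 (D = 10700 - 128 = 10572)
c/D = -9806/10572 = -9806*1/10572 = -4903/5286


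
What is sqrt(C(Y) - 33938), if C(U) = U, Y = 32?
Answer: I*sqrt(33906) ≈ 184.14*I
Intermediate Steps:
sqrt(C(Y) - 33938) = sqrt(32 - 33938) = sqrt(-33906) = I*sqrt(33906)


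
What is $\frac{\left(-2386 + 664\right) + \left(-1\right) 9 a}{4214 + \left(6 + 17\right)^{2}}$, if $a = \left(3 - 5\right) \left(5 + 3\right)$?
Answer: $- \frac{526}{1581} \approx -0.3327$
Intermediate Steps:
$a = -16$ ($a = \left(-2\right) 8 = -16$)
$\frac{\left(-2386 + 664\right) + \left(-1\right) 9 a}{4214 + \left(6 + 17\right)^{2}} = \frac{\left(-2386 + 664\right) + \left(-1\right) 9 \left(-16\right)}{4214 + \left(6 + 17\right)^{2}} = \frac{-1722 - -144}{4214 + 23^{2}} = \frac{-1722 + 144}{4214 + 529} = - \frac{1578}{4743} = \left(-1578\right) \frac{1}{4743} = - \frac{526}{1581}$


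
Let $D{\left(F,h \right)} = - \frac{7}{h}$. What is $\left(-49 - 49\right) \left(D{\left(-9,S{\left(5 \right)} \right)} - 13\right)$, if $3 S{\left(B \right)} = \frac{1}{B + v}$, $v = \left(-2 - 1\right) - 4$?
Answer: $-2842$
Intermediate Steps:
$v = -7$ ($v = -3 - 4 = -7$)
$S{\left(B \right)} = \frac{1}{3 \left(-7 + B\right)}$ ($S{\left(B \right)} = \frac{1}{3 \left(B - 7\right)} = \frac{1}{3 \left(-7 + B\right)}$)
$\left(-49 - 49\right) \left(D{\left(-9,S{\left(5 \right)} \right)} - 13\right) = \left(-49 - 49\right) \left(- \frac{7}{\frac{1}{3} \frac{1}{-7 + 5}} - 13\right) = \left(-49 - 49\right) \left(- \frac{7}{\frac{1}{3} \frac{1}{-2}} - 13\right) = - 98 \left(- \frac{7}{\frac{1}{3} \left(- \frac{1}{2}\right)} - 13\right) = - 98 \left(- \frac{7}{- \frac{1}{6}} - 13\right) = - 98 \left(\left(-7\right) \left(-6\right) - 13\right) = - 98 \left(42 - 13\right) = \left(-98\right) 29 = -2842$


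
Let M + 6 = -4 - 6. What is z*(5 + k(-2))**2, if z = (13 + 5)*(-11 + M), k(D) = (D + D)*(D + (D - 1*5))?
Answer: -816966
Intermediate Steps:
M = -16 (M = -6 + (-4 - 6) = -6 - 10 = -16)
k(D) = 2*D*(-5 + 2*D) (k(D) = (2*D)*(D + (D - 5)) = (2*D)*(D + (-5 + D)) = (2*D)*(-5 + 2*D) = 2*D*(-5 + 2*D))
z = -486 (z = (13 + 5)*(-11 - 16) = 18*(-27) = -486)
z*(5 + k(-2))**2 = -486*(5 + 2*(-2)*(-5 + 2*(-2)))**2 = -486*(5 + 2*(-2)*(-5 - 4))**2 = -486*(5 + 2*(-2)*(-9))**2 = -486*(5 + 36)**2 = -486*41**2 = -486*1681 = -816966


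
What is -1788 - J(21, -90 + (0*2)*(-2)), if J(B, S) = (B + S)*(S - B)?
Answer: -9447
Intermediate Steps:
-1788 - J(21, -90 + (0*2)*(-2)) = -1788 - ((-90 + (0*2)*(-2))² - 1*21²) = -1788 - ((-90 + 0*(-2))² - 1*441) = -1788 - ((-90 + 0)² - 441) = -1788 - ((-90)² - 441) = -1788 - (8100 - 441) = -1788 - 1*7659 = -1788 - 7659 = -9447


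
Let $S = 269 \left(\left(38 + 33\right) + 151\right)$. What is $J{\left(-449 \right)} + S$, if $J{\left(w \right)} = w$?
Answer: $59269$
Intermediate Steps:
$S = 59718$ ($S = 269 \left(71 + 151\right) = 269 \cdot 222 = 59718$)
$J{\left(-449 \right)} + S = -449 + 59718 = 59269$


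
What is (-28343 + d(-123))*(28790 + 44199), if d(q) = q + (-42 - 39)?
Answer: -2083616983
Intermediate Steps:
d(q) = -81 + q (d(q) = q - 81 = -81 + q)
(-28343 + d(-123))*(28790 + 44199) = (-28343 + (-81 - 123))*(28790 + 44199) = (-28343 - 204)*72989 = -28547*72989 = -2083616983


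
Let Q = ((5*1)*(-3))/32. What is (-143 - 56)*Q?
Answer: 2985/32 ≈ 93.281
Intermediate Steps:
Q = -15/32 (Q = (5*(-3))*(1/32) = -15*1/32 = -15/32 ≈ -0.46875)
(-143 - 56)*Q = (-143 - 56)*(-15/32) = -199*(-15/32) = 2985/32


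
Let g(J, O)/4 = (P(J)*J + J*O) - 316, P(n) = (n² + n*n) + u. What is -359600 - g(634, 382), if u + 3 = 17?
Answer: -2040083424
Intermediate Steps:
u = 14 (u = -3 + 17 = 14)
P(n) = 14 + 2*n² (P(n) = (n² + n*n) + 14 = (n² + n²) + 14 = 2*n² + 14 = 14 + 2*n²)
g(J, O) = -1264 + 4*J*O + 4*J*(14 + 2*J²) (g(J, O) = 4*(((14 + 2*J²)*J + J*O) - 316) = 4*((J*(14 + 2*J²) + J*O) - 316) = 4*((J*O + J*(14 + 2*J²)) - 316) = 4*(-316 + J*O + J*(14 + 2*J²)) = -1264 + 4*J*O + 4*J*(14 + 2*J²))
-359600 - g(634, 382) = -359600 - (-1264 + 4*634*382 + 8*634*(7 + 634²)) = -359600 - (-1264 + 968752 + 8*634*(7 + 401956)) = -359600 - (-1264 + 968752 + 8*634*401963) = -359600 - (-1264 + 968752 + 2038756336) = -359600 - 1*2039723824 = -359600 - 2039723824 = -2040083424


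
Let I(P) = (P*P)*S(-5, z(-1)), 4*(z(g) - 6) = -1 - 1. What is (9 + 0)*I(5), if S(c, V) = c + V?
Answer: 225/2 ≈ 112.50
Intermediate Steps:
z(g) = 11/2 (z(g) = 6 + (-1 - 1)/4 = 6 + (¼)*(-2) = 6 - ½ = 11/2)
S(c, V) = V + c
I(P) = P²/2 (I(P) = (P*P)*(11/2 - 5) = P²*(½) = P²/2)
(9 + 0)*I(5) = (9 + 0)*((½)*5²) = 9*((½)*25) = 9*(25/2) = 225/2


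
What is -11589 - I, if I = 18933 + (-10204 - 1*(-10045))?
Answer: -30363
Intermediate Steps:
I = 18774 (I = 18933 + (-10204 + 10045) = 18933 - 159 = 18774)
-11589 - I = -11589 - 1*18774 = -11589 - 18774 = -30363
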